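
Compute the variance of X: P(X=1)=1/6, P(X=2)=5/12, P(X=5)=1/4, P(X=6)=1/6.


E[X] = 13/4, E[X^2] = 169/12
Var(X) = E[X^2] - (E[X])^2 = 169/12 - (13/4)^2 = 169/48

169/48


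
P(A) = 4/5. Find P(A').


P(A') = 1 - P(A) = 1 - 4/5 = 1/5

1/5


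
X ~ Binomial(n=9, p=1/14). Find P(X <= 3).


P(X<=3) = P(X=0) + P(X=1) + P(X=2) + P(X=3)
= 10604499373/20661046784 + 7341576489/20661046784 + 564736653/5165261696 + 14480427/737894528
= 1472176745/1475789056

1472176745/1475789056


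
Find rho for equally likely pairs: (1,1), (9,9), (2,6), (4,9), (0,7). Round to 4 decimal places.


Cov(X,Y) = 5.5200, Var(X) = 10.1600, Var(Y) = 8.6400
rho = Cov/(sqrt(VarX)*sqrt(VarY)) = 0.5892

0.5892


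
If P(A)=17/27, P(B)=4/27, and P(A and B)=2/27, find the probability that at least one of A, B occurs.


P(A∪B) = P(A) + P(B) - P(A∩B)
= 17/27 + 4/27 - 2/27 = 19/27

19/27


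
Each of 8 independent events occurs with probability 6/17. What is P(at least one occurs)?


P(at least one) = 1 - P(none)
P(none) = (1 - 6/17)^8 = (11/17)^8 = 214358881/6975757441
P(at least one) = 1 - 214358881/6975757441 = 6761398560/6975757441

6761398560/6975757441


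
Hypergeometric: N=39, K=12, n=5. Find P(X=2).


P(X=2) = C(12,2)*C(27,3) / C(39,5)
= 66*2925 / 575757
= 193050/575757 = 1650/4921

1650/4921


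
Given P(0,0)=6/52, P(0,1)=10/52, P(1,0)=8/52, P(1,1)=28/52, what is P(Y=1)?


P(Y=1) = P(0,1)+P(1,1) = 10/52 + 28/52 = 38/52 = 19/26

19/26


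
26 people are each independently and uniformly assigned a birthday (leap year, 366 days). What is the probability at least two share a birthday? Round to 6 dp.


P(all different) = prod((366-i)/366 for i=0..25) = 0.402786
P(at least one match) = 1 - 0.402786 = 0.597214

0.597214


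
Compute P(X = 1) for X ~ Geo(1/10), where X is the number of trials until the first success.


P(X=1) = (1-p)^0 * p = (9/10)^0 * 1/10
= 1 * 1/10 = 1/10

1/10


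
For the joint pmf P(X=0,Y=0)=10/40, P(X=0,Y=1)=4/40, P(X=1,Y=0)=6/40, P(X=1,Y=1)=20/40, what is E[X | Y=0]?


P(Y=0) = 16/40
E[X|Y=0] = (0*10 + 1*6)/16 = 6/16 = 3/8

3/8


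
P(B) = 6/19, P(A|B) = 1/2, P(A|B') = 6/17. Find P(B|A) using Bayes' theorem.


P(A) = P(A|B)P(B) + P(A|B')P(B') = 1/2*6/19 + 6/17*13/19 = 129/323
P(B|A) = P(A|B)P(B)/P(A) = (3/19)/(129/323) = 17/43

17/43


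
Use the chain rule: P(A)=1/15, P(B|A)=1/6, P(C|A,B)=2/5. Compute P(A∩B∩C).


P(A∩B∩C) = P(A) * P(B|A) * P(C|A∩B)
= 1/15 * 1/6 * 2/5
= 1/90 * 2/5 = 1/225

1/225


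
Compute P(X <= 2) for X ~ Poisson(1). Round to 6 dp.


P(X<=2) = e^(-1)*1^0/0! + e^(-1)*1^1/1! + e^(-1)*1^2/2!
≈ 0.3678794412 + 0.3678794412 + 0.1839397206
= 0.9196986030
≈ 0.919699

0.919699


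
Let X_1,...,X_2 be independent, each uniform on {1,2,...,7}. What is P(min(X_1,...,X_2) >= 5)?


P(min >= 5) = P(all X_i >= 5) = (P(X_1 >= 5))^2
= (3/7)^2 = 9/49

9/49


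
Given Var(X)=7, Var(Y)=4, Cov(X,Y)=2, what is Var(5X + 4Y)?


Var(5X + 4Y) = 5^2*Var(X) + 4^2*Var(Y) + 2*5*4*Cov(X,Y)
= 25*7 + 16*4 + 40*2
= 175 + 64 + 80 = 319

319


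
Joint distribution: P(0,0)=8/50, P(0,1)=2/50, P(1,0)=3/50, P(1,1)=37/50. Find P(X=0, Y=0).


Read from table: P(X=0, Y=0) = 8/50 = 4/25

4/25


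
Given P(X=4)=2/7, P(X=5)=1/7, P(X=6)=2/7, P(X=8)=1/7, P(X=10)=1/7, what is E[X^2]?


E[X^2] = sum(g(x)*P(x))
= 16*2/7 + 25*1/7 + 36*2/7 + 64*1/7 + 100*1/7
= 293/7

293/7


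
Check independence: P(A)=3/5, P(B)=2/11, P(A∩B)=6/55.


P(A)*P(B) = 3/5*2/11 = 6/55
P(A∩B) = 6/55, which equals P(A)P(B), so independent

Yes, A and B are independent


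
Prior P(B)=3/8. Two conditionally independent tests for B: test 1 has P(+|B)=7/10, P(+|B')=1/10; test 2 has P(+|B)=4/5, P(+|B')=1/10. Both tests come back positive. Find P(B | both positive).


After test 1: P(+) = 7/10*3/8 + 1/10*5/8 = 13/40
P(B|+) = (21/80)/(13/40) = 21/26
After test 2 (use post1 as new prior): P(+) = 4/5*21/26 + 1/10*5/26 = 173/260
P(B|+,+) = (42/65)/(173/260) = 168/173

168/173


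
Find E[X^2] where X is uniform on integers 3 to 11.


E[X^2] = (1/9) * sum(x^2 for x=3..11)
= 501/9 = 167/3

167/3


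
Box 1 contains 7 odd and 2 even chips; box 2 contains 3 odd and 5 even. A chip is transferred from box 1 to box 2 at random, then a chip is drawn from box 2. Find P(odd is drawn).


P(transfer odd) = 7/9; P(transfer even) = 2/9
If odd transferred: Urn II has 4 odd of 9, so P(odd|odd moved) = 4/9
If even transferred: Urn II has 3 odd of 9, so P(odd|even moved) = 1/3
By total probability: P(odd) = 7/9*4/9 + 2/9*1/3 = 34/81

34/81


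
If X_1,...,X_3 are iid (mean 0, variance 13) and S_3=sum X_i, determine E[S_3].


E[S_n] = n*E[X_1] = 3*0 = 0

0


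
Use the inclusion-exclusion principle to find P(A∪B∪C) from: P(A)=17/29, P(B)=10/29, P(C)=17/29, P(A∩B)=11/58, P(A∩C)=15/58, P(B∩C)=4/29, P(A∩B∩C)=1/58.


P(A∪B∪C) = P(A)+P(B)+P(C) - P(AB)-P(AC)-P(BC) + P(ABC)
= 17/29+10/29+17/29 - 11/58-15/58-4/29 + 1/58
= 55/58

55/58


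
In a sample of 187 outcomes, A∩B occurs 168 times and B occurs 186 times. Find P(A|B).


P(A|B) = P(A∩B)/P(B) = (168/187)/(186/187) = 168/186 = 28/31

28/31


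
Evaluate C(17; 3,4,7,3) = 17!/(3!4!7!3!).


17! = 355687428096000
Denominator: 3!=6 * 4!=24 * 7!=5040 * 3!=6
Coefficient = 355687428096000 / 4354560 = 81681600

81681600


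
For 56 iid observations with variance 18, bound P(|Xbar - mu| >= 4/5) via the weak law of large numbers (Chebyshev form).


Var(Xbar) = Var(X)/n = 18/56
Chebyshev: P(|Xbar-mu| >= 4/5) <= Var(Xbar)/(4/5)^2 = (9/28)/(16/25) = 225/448

225/448


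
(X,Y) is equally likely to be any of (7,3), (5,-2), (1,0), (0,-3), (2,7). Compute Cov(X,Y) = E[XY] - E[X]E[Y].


E[X]=3, E[Y]=1, E[XY]=5
Cov(X,Y) = E[XY] - E[X]E[Y] = 5 - 3*1 = 2

2


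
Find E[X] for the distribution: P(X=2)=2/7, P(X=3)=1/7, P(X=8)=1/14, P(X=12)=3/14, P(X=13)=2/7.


E[X] = sum(x * P(x))
= 2*2/7 + 3*1/7 + 8*1/14 + 12*3/14 + 13*2/7
= 55/7

55/7


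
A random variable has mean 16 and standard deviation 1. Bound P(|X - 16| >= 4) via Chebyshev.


k = 4/1 = 4
Chebyshev: P(|X-mu| >= k*sigma) <= 1/k^2 = 1/4^2 = 1/16

1/16


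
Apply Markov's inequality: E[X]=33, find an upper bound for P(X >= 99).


Markov: P(X >= a) <= E[X]/a
P(X >= 99) <= 33/99 = 1/3

1/3


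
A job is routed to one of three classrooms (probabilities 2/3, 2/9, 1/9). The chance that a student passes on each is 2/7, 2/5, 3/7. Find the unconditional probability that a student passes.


P(A) = P(A|B1)P(B1) + P(A|B2)P(B2) + P(A|B3)P(B3)
= 2/7*2/3 + 2/5*2/9 + 3/7*1/9
= 4/21 + 4/45 + 1/21 = 103/315

103/315


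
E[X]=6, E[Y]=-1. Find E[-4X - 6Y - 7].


E[-4X - 6Y - 7] = -4*E[X] - 6*E[Y] - 7
= (-4)*(6) + (-6)*(-1) + (-7)
= -24 + 6 - 7 = -25

-25


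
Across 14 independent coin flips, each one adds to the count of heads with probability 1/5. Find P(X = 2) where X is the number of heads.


P(X=2) = C(14,2) * p^2 * (1-p)^12
= 91 * 1/25 * 16777216/244140625
= 1526726656/6103515625

1526726656/6103515625


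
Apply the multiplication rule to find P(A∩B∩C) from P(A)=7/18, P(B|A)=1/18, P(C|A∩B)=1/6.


P(A∩B∩C) = P(A) * P(B|A) * P(C|A∩B)
= 7/18 * 1/18 * 1/6
= 7/324 * 1/6 = 7/1944

7/1944


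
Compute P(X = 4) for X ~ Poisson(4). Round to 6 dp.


P(X=4) = e^(-4) * 4^4 / 4!
≈ 0.01831563889 * 256 / 24
≈ 0.195367

0.195367


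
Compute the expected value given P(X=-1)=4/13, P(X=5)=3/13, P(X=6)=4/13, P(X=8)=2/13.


E[X] = sum(x * P(x))
= -1*4/13 + 5*3/13 + 6*4/13 + 8*2/13
= 51/13

51/13


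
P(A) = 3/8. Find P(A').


P(A') = 1 - P(A) = 1 - 3/8 = 5/8

5/8


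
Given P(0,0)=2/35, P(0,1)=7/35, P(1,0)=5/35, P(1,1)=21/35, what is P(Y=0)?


P(Y=0) = P(0,0)+P(1,0) = 2/35 + 5/35 = 7/35 = 1/5

1/5


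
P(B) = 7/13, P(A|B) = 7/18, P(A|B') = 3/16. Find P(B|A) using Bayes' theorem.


P(A) = P(A|B)P(B) + P(A|B')P(B') = 7/18*7/13 + 3/16*6/13 = 277/936
P(B|A) = P(A|B)P(B)/P(A) = (49/234)/(277/936) = 196/277

196/277


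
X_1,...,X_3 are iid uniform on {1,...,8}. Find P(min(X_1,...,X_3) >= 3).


P(min >= 3) = P(all X_i >= 3) = (P(X_1 >= 3))^3
= (6/8)^3 = (3/4)^3 = 27/64

27/64


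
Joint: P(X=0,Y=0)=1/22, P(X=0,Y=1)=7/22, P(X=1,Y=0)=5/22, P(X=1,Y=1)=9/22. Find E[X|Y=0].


P(Y=0) = 6/22
E[X|Y=0] = (0*1 + 1*5)/6 = 5/6

5/6


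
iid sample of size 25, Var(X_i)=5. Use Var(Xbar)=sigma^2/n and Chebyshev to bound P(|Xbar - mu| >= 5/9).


Var(Xbar) = Var(X)/n = 5/25
Chebyshev: P(|Xbar-mu| >= 5/9) <= Var(Xbar)/(5/9)^2 = (1/5)/(25/81) = 81/125

81/125


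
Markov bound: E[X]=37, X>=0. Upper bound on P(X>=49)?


Markov: P(X >= a) <= E[X]/a
P(X >= 49) <= 37/49

37/49


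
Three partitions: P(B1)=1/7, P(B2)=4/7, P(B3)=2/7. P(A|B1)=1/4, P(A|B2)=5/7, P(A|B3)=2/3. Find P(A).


P(A) = P(A|B1)P(B1) + P(A|B2)P(B2) + P(A|B3)P(B3)
= 1/4*1/7 + 5/7*4/7 + 2/3*2/7
= 1/28 + 20/49 + 4/21 = 373/588

373/588


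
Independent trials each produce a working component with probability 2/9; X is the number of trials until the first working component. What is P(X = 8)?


P(X=8) = (1-p)^7 * p = (7/9)^7 * 2/9
= 823543/4782969 * 2/9 = 1647086/43046721

1647086/43046721


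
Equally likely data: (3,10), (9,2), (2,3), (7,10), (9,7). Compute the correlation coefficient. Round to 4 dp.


Cov(X,Y) = -1.0000, Var(X) = 8.8000, Var(Y) = 11.4400
rho = Cov/(sqrt(VarX)*sqrt(VarY)) = -0.0997

-0.0997


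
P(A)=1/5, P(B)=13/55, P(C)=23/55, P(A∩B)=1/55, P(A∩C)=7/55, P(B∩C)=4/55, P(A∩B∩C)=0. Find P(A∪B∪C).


P(A∪B∪C) = P(A)+P(B)+P(C) - P(AB)-P(AC)-P(BC) + P(ABC)
= 1/5+13/55+23/55 - 1/55-7/55-4/55 + 0
= 7/11

7/11


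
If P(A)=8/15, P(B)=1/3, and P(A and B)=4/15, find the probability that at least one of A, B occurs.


P(A∪B) = P(A) + P(B) - P(A∩B)
= 8/15 + 1/3 - 4/15 = 3/5

3/5


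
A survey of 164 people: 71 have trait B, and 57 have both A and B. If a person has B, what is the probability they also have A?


P(A|B) = P(A∩B)/P(B) = (57/164)/(71/164) = 57/71

57/71


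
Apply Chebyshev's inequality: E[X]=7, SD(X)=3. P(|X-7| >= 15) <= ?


k = 15/3 = 5
Chebyshev: P(|X-mu| >= k*sigma) <= 1/k^2 = 1/5^2 = 1/25

1/25


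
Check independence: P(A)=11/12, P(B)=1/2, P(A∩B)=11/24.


P(A)*P(B) = 11/12*1/2 = 11/24
P(A∩B) = 11/24, which equals P(A)P(B), so independent

Yes, A and B are independent


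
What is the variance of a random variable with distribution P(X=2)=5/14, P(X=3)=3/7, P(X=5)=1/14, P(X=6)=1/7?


E[X] = 45/14, E[X^2] = 171/14
Var(X) = E[X^2] - (E[X])^2 = 171/14 - (45/14)^2 = 369/196

369/196


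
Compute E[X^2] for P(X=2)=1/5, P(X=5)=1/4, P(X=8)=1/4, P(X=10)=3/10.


E[X^2] = sum(g(x)*P(x))
= 4*1/5 + 25*1/4 + 64*1/4 + 100*3/10
= 1061/20

1061/20


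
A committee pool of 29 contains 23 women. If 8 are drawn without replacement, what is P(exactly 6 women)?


P(X=6) = C(23,6)*C(6,2) / C(29,8)
= 100947*15 / 4292145
= 1514205/4292145 = 133/377

133/377


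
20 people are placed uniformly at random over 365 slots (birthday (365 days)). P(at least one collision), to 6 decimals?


P(all different) = prod((365-i)/365 for i=0..19) = 0.588562
P(at least one match) = 1 - 0.588562 = 0.411438

0.411438


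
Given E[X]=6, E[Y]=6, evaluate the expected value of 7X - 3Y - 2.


E[7X - 3Y - 2] = 7*E[X] - 3*E[Y] - 2
= (7)*(6) + (-3)*(6) + (-2)
= 42 - 18 - 2 = 22

22


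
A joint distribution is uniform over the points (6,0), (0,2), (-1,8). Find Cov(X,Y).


E[X]=5/3, E[Y]=10/3, E[XY]=-8/3
Cov(X,Y) = E[XY] - E[X]E[Y] = -8/3 - 5/3*10/3 = -74/9

-74/9


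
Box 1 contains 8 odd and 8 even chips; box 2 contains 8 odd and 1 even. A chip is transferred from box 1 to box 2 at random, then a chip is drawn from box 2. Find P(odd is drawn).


P(transfer odd) = 8/16 = 1/2; P(transfer even) = 1/2
If odd transferred: Urn II has 9 odd of 10, so P(odd|odd moved) = 9/10
If even transferred: Urn II has 8 odd of 10, so P(odd|even moved) = 4/5
By total probability: P(odd) = 1/2*9/10 + 1/2*4/5 = 17/20

17/20


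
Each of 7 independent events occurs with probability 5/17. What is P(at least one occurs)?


P(at least one) = 1 - P(none)
P(none) = (1 - 5/17)^7 = (12/17)^7 = 35831808/410338673
P(at least one) = 1 - 35831808/410338673 = 374506865/410338673

374506865/410338673


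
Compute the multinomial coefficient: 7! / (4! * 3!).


7! = 5040
Denominator: 4!=24 * 3!=6
Coefficient = 5040 / 144 = 35

35


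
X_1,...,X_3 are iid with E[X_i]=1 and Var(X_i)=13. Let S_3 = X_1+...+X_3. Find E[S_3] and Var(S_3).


E[S_n] = n*mu = 3*1 = 3
Var(S_n) = n*sigma^2 = 3*13 = 39

E[S_3]=3, Var(S_3)=39


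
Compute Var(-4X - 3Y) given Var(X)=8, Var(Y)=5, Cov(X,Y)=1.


Var(-4X - 3Y) = (-4)^2*Var(X) + (-3)^2*Var(Y) + 2*(-4)*(-3)*Cov(X,Y)
= 16*8 + 9*5 + 24*1
= 128 + 45 + 24 = 197

197


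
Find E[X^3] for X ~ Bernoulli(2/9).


For Bernoulli: X in {0,1}
E[X^3] = 0^3*(1-2/9) + 1^3*2/9 = 2/9

2/9


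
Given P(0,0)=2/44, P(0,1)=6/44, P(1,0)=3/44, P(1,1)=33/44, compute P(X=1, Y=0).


Read from table: P(X=1, Y=0) = 3/44

3/44


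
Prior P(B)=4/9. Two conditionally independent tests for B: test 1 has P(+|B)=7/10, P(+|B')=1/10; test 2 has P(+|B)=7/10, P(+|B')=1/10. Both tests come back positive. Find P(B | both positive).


After test 1: P(+) = 7/10*4/9 + 1/10*5/9 = 11/30
P(B|+) = (14/45)/(11/30) = 28/33
After test 2 (use post1 as new prior): P(+) = 7/10*28/33 + 1/10*5/33 = 67/110
P(B|+,+) = (98/165)/(67/110) = 196/201

196/201


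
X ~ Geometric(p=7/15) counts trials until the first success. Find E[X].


For geometric (trials until first success), E[X] = 1/p = 1/(7/15) = 15/7

15/7


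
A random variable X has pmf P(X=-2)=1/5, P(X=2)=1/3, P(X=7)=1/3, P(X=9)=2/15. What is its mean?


E[X] = sum(x * P(x))
= -2*1/5 + 2*1/3 + 7*1/3 + 9*2/15
= 19/5

19/5


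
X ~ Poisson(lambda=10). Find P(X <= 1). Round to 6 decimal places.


P(X<=1) = e^(-10)*10^0/0! + e^(-10)*10^1/1!
≈ 0.0000453999 + 0.0004539993
= 0.0004993992
≈ 0.000499

0.000499


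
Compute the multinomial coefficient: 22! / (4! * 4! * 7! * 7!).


22! = 1124000727777607680000
Denominator: 4!=24 * 4!=24 * 7!=5040 * 7!=5040
Coefficient = 1124000727777607680000 / 14631321600 = 76821544800

76821544800


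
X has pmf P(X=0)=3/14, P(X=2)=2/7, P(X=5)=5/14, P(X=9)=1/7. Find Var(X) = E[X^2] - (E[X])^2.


E[X] = 51/14, E[X^2] = 303/14
Var(X) = E[X^2] - (E[X])^2 = 303/14 - (51/14)^2 = 1641/196

1641/196


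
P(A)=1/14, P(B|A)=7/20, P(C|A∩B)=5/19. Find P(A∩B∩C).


P(A∩B∩C) = P(A) * P(B|A) * P(C|A∩B)
= 1/14 * 7/20 * 5/19
= 1/40 * 5/19 = 1/152

1/152


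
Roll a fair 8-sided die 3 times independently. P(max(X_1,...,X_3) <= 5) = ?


P(max <= 5) = P(all X_i <= 5) = (P(X_1 <= 5))^3
= (5/8)^3 = 125/512

125/512


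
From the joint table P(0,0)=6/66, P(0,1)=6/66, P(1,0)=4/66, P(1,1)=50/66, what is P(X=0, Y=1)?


Read from table: P(X=0, Y=1) = 6/66 = 1/11

1/11


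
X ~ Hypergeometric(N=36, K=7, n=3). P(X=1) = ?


P(X=1) = C(7,1)*C(29,2) / C(36,3)
= 7*406 / 7140
= 2842/7140 = 203/510

203/510


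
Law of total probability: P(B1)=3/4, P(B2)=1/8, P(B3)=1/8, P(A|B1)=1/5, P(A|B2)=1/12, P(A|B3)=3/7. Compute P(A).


P(A) = P(A|B1)P(B1) + P(A|B2)P(B2) + P(A|B3)P(B3)
= 1/5*3/4 + 1/12*1/8 + 3/7*1/8
= 3/20 + 1/96 + 3/56 = 719/3360

719/3360


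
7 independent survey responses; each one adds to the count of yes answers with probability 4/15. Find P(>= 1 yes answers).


P(at least one) = 1 - P(none)
P(none) = (1 - 4/15)^7 = (11/15)^7 = 19487171/170859375
P(at least one) = 1 - 19487171/170859375 = 151372204/170859375

151372204/170859375


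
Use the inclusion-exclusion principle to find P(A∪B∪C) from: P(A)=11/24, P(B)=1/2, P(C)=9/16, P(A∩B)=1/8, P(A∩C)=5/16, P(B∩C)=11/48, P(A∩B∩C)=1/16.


P(A∪B∪C) = P(A)+P(B)+P(C) - P(AB)-P(AC)-P(BC) + P(ABC)
= 11/24+1/2+9/16 - 1/8-5/16-11/48 + 1/16
= 11/12

11/12


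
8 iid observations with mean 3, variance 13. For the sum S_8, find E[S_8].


E[S_n] = n*E[X_1] = 8*3 = 24

24


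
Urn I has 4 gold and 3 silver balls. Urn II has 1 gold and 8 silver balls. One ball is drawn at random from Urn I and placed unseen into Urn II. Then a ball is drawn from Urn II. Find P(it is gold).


P(transfer gold) = 4/7; P(transfer silver) = 3/7
If gold transferred: Urn II has 2 gold of 10, so P(gold|gold moved) = 1/5
If silver transferred: Urn II has 1 gold of 10, so P(gold|silver moved) = 1/10
By total probability: P(gold) = 4/7*1/5 + 3/7*1/10 = 11/70

11/70


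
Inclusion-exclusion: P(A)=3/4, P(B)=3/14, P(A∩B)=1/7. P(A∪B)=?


P(A∪B) = P(A) + P(B) - P(A∩B)
= 3/4 + 3/14 - 1/7 = 23/28

23/28


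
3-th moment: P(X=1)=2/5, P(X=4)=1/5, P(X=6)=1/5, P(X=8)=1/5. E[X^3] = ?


E[X^3] = sum(x^3 * P(x))
= 1*2/5 + 64*1/5 + 216*1/5 + 512*1/5
= 794/5

794/5


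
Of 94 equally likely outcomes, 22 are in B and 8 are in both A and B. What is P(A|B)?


P(A|B) = P(A∩B)/P(B) = (8/94)/(22/94) = 8/22 = 4/11

4/11


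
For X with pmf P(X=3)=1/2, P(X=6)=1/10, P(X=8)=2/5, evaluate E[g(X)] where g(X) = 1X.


E[1X] = sum(g(x)*P(x))
= 3*1/2 + 6*1/10 + 8*2/5
= 53/10

53/10


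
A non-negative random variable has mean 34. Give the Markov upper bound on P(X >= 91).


Markov: P(X >= a) <= E[X]/a
P(X >= 91) <= 34/91

34/91


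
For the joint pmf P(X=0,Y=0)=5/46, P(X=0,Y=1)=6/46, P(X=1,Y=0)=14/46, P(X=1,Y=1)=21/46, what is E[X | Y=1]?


P(Y=1) = 27/46
E[X|Y=1] = (0*6 + 1*21)/27 = 21/27 = 7/9

7/9


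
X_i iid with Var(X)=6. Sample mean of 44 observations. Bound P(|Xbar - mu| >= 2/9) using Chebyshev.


Var(Xbar) = Var(X)/n = 6/44
Chebyshev: P(|Xbar-mu| >= 2/9) <= Var(Xbar)/(2/9)^2 = (3/22)/(4/81) = 243/88
Bound exceeds 1, so trivial bound: 1

1


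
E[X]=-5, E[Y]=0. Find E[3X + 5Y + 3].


E[3X + 5Y + 3] = 3*E[X] + 5*E[Y] + 3
= (3)*(-5) + (5)*(0) + (3)
= -15 + 0 + 3 = -12

-12


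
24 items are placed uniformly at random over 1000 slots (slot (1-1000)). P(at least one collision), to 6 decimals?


P(all different) = prod((1000-i)/1000 for i=0..23) = 0.757155
P(at least one match) = 1 - 0.757155 = 0.242845

0.242845


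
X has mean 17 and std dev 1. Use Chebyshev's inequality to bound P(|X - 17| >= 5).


k = 5/1 = 5
Chebyshev: P(|X-mu| >= k*sigma) <= 1/k^2 = 1/5^2 = 1/25

1/25


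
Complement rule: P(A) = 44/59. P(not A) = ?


P(A') = 1 - P(A) = 1 - 44/59 = 15/59

15/59


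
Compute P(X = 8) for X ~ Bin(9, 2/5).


P(X=8) = C(9,8) * p^8 * (1-p)^1
= 9 * 256/390625 * 3/5
= 6912/1953125

6912/1953125


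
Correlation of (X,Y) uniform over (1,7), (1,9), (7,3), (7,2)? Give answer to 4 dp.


Cov(X,Y) = -8.2500, Var(X) = 9.0000, Var(Y) = 8.1875
rho = Cov/(sqrt(VarX)*sqrt(VarY)) = -0.9611

-0.9611


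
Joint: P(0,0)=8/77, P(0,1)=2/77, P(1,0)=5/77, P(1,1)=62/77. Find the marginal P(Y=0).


P(Y=0) = P(0,0)+P(1,0) = 8/77 + 5/77 = 13/77

13/77


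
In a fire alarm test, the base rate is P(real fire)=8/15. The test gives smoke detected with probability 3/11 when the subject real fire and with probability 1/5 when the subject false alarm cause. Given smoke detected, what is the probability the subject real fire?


P(A) = P(A|B)P(B) + P(A|B')P(B') = 3/11*8/15 + 1/5*7/15 = 197/825
P(B|A) = P(A|B)P(B)/P(A) = (8/55)/(197/825) = 120/197

120/197


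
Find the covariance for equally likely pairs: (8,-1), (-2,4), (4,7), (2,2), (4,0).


E[X]=16/5, E[Y]=12/5, E[XY]=16/5
Cov(X,Y) = E[XY] - E[X]E[Y] = 16/5 - 16/5*12/5 = -112/25

-112/25


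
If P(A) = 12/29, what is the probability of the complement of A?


P(A') = 1 - P(A) = 1 - 12/29 = 17/29

17/29


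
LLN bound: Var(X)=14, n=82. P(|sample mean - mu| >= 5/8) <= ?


Var(Xbar) = Var(X)/n = 14/82
Chebyshev: P(|Xbar-mu| >= 5/8) <= Var(Xbar)/(5/8)^2 = (7/41)/(25/64) = 448/1025

448/1025


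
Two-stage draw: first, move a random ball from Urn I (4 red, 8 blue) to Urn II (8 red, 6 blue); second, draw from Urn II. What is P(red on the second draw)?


P(transfer red) = 4/12 = 1/3; P(transfer blue) = 2/3
If red transferred: Urn II has 9 red of 15, so P(red|red moved) = 3/5
If blue transferred: Urn II has 8 red of 15, so P(red|blue moved) = 8/15
By total probability: P(red) = 1/3*3/5 + 2/3*8/15 = 5/9

5/9


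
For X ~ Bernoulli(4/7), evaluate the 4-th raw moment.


For Bernoulli: X in {0,1}
E[X^4] = 0^4*(1-4/7) + 1^4*4/7 = 4/7

4/7


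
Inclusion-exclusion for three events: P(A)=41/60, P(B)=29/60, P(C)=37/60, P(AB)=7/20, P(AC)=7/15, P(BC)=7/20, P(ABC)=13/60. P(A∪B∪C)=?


P(A∪B∪C) = P(A)+P(B)+P(C) - P(AB)-P(AC)-P(BC) + P(ABC)
= 41/60+29/60+37/60 - 7/20-7/15-7/20 + 13/60
= 5/6

5/6


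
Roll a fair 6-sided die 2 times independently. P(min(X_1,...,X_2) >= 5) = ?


P(min >= 5) = P(all X_i >= 5) = (P(X_1 >= 5))^2
= (2/6)^2 = (1/3)^2 = 1/9

1/9


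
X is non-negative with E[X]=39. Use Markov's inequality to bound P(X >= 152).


Markov: P(X >= a) <= E[X]/a
P(X >= 152) <= 39/152

39/152


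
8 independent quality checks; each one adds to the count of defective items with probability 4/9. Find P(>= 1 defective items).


P(at least one) = 1 - P(none)
P(none) = (1 - 4/9)^8 = (5/9)^8 = 390625/43046721
P(at least one) = 1 - 390625/43046721 = 42656096/43046721

42656096/43046721


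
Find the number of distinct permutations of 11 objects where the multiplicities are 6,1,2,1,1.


11! = 39916800
Denominator: 6!=720 * 1!=1 * 2!=2 * 1!=1 * 1!=1
Coefficient = 39916800 / 1440 = 27720

27720


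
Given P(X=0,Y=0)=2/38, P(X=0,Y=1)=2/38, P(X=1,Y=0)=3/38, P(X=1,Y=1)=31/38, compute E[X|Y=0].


P(Y=0) = 5/38
E[X|Y=0] = (0*2 + 1*3)/5 = 3/5

3/5


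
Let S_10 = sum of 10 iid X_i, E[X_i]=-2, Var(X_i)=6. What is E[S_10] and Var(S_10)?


E[S_n] = n*mu = 10*-2 = -20
Var(S_n) = n*sigma^2 = 10*6 = 60

E[S_10]=-20, Var(S_10)=60


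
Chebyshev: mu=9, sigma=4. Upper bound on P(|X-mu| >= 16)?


k = 16/4 = 4
Chebyshev: P(|X-mu| >= k*sigma) <= 1/k^2 = 1/4^2 = 1/16

1/16


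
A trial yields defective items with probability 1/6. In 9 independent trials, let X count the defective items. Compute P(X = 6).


P(X=6) = C(9,6) * p^6 * (1-p)^3
= 84 * 1/46656 * 125/216
= 875/839808

875/839808


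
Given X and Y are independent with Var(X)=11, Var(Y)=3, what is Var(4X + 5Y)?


Independence => Cov(X,Y)=0
Var(4X + 5Y) = 4^2*Var(X) + 5^2*Var(Y)
= 16*11 + 25*3 = 251

251


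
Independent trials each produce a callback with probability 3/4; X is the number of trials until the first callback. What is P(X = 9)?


P(X=9) = (1-p)^8 * p = (1/4)^8 * 3/4
= 1/65536 * 3/4 = 3/262144

3/262144


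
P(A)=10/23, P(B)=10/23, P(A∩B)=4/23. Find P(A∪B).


P(A∪B) = P(A) + P(B) - P(A∩B)
= 10/23 + 10/23 - 4/23 = 16/23

16/23


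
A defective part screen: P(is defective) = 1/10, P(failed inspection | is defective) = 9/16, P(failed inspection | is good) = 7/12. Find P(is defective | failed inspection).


P(A) = P(A|B)P(B) + P(A|B')P(B') = 9/16*1/10 + 7/12*9/10 = 93/160
P(B|A) = P(A|B)P(B)/P(A) = (9/160)/(93/160) = 3/31

3/31


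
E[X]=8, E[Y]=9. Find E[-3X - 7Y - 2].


E[-3X - 7Y - 2] = -3*E[X] - 7*E[Y] - 2
= (-3)*(8) + (-7)*(9) + (-2)
= -24 - 63 - 2 = -89

-89


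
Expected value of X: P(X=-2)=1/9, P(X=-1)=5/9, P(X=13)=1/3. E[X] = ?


E[X] = sum(x * P(x))
= -2*1/9 - 1*5/9 + 13*1/3
= 32/9

32/9


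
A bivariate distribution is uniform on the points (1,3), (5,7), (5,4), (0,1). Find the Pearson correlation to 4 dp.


Cov(X,Y) = 4.1875, Var(X) = 5.1875, Var(Y) = 4.6875
rho = Cov/(sqrt(VarX)*sqrt(VarY)) = 0.8492

0.8492


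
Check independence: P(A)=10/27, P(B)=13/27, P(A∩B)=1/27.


P(A)*P(B) = 10/27*13/27 = 130/729
P(A∩B) = 1/27 != 130/729, so not independent

No, A and B are not independent


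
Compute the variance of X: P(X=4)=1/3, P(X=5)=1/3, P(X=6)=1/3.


E[X] = 5, E[X^2] = 77/3
Var(X) = E[X^2] - (E[X])^2 = 77/3 - (5)^2 = 2/3

2/3


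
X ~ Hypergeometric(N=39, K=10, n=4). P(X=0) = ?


P(X=0) = C(10,0)*C(29,4) / C(39,4)
= 1*23751 / 82251
= 23751/82251 = 203/703

203/703


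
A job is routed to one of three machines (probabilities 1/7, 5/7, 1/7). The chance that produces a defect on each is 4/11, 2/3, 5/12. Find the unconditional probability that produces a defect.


P(A) = P(A|B1)P(B1) + P(A|B2)P(B2) + P(A|B3)P(B3)
= 4/11*1/7 + 2/3*5/7 + 5/12*1/7
= 4/77 + 10/21 + 5/84 = 181/308

181/308


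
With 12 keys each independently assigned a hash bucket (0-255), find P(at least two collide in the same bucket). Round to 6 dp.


P(all different) = prod((256-i)/256 for i=0..11) = 0.769694
P(at least one match) = 1 - 0.769694 = 0.230306

0.230306


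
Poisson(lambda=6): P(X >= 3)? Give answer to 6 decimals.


P(X>=3) = 1 - P(X<=2) = 1 - (e^(-6)*6^0/0! + e^(-6)*6^1/1! + e^(-6)*6^2/2!)
≈ 1 - (0.0024787522 + 0.0148725131 + 0.0446175392)
= 1 - 0.0619688045 = 0.9380311955
≈ 0.938031

0.938031


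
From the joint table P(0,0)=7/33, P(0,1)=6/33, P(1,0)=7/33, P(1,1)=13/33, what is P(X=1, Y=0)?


Read from table: P(X=1, Y=0) = 7/33

7/33


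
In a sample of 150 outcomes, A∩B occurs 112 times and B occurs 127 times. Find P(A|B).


P(A|B) = P(A∩B)/P(B) = (112/150)/(127/150) = 112/127

112/127


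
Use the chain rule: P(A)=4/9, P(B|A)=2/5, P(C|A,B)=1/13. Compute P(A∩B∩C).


P(A∩B∩C) = P(A) * P(B|A) * P(C|A∩B)
= 4/9 * 2/5 * 1/13
= 8/45 * 1/13 = 8/585

8/585


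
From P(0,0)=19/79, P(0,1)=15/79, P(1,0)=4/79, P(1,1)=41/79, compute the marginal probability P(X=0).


P(X=0) = P(0,0)+P(0,1) = 19/79 + 15/79 = 34/79

34/79


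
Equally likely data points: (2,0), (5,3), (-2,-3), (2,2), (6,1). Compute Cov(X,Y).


E[X]=13/5, E[Y]=3/5, E[XY]=31/5
Cov(X,Y) = E[XY] - E[X]E[Y] = 31/5 - 13/5*3/5 = 116/25

116/25


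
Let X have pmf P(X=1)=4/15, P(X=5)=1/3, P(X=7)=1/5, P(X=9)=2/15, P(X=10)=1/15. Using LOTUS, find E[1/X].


E[1/X] = sum(g(x)*P(x))
= 1*4/15 + 1/5*1/3 + 1/7*1/5 + 1/9*2/15 + 1/10*1/15
= 3623/9450

3623/9450


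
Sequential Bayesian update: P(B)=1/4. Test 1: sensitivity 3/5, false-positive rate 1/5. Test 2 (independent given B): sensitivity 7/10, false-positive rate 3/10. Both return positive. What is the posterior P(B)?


After test 1: P(+) = 3/5*1/4 + 1/5*3/4 = 3/10
P(B|+) = (3/20)/(3/10) = 1/2
After test 2 (use post1 as new prior): P(+) = 7/10*1/2 + 3/10*1/2 = 1/2
P(B|+,+) = (7/20)/(1/2) = 7/10

7/10


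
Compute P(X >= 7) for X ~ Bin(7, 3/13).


P(X>=7) = P(X=7)
= 2187/62748517
= 2187/62748517

2187/62748517


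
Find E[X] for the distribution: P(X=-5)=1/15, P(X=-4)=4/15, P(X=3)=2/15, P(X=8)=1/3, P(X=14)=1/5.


E[X] = sum(x * P(x))
= -5*1/15 - 4*4/15 + 3*2/15 + 8*1/3 + 14*1/5
= 67/15

67/15


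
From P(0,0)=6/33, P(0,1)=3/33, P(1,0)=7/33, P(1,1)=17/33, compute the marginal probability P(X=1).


P(X=1) = P(1,0)+P(1,1) = 7/33 + 17/33 = 24/33 = 8/11

8/11


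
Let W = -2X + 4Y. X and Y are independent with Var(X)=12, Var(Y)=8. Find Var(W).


Independence => Cov(X,Y)=0
Var(-2X + 4Y) = (-2)^2*Var(X) + 4^2*Var(Y)
= 4*12 + 16*8 = 176

176


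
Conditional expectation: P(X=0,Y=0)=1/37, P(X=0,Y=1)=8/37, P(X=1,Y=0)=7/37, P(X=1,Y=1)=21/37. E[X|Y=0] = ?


P(Y=0) = 8/37
E[X|Y=0] = (0*1 + 1*7)/8 = 7/8

7/8


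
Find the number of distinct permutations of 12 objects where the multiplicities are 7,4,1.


12! = 479001600
Denominator: 7!=5040 * 4!=24 * 1!=1
Coefficient = 479001600 / 120960 = 3960

3960


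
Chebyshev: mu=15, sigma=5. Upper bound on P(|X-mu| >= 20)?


k = 20/5 = 4
Chebyshev: P(|X-mu| >= k*sigma) <= 1/k^2 = 1/4^2 = 1/16

1/16


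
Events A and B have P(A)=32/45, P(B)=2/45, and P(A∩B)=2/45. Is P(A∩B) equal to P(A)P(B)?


P(A)*P(B) = 32/45*2/45 = 64/2025
P(A∩B) = 2/45 != 64/2025, so not independent

No, A and B are not independent


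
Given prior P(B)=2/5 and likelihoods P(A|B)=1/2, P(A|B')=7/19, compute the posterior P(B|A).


P(A) = P(A|B)P(B) + P(A|B')P(B') = 1/2*2/5 + 7/19*3/5 = 8/19
P(B|A) = P(A|B)P(B)/P(A) = (1/5)/(8/19) = 19/40

19/40


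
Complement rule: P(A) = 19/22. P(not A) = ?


P(A') = 1 - P(A) = 1 - 19/22 = 3/22

3/22


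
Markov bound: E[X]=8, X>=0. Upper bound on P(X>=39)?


Markov: P(X >= a) <= E[X]/a
P(X >= 39) <= 8/39

8/39


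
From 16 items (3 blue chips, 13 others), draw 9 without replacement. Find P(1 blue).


P(X=1) = C(3,1)*C(13,8) / C(16,9)
= 3*1287 / 11440
= 3861/11440 = 27/80

27/80


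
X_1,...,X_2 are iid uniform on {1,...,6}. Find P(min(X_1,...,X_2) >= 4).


P(min >= 4) = P(all X_i >= 4) = (P(X_1 >= 4))^2
= (3/6)^2 = (1/2)^2 = 1/4

1/4


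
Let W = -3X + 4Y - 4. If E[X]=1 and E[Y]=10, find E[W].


E[-3X + 4Y - 4] = -3*E[X] + 4*E[Y] - 4
= (-3)*(1) + (4)*(10) + (-4)
= -3 + 40 - 4 = 33

33


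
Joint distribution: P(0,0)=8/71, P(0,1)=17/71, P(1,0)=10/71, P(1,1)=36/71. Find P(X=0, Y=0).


Read from table: P(X=0, Y=0) = 8/71

8/71


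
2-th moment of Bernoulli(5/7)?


For Bernoulli: X in {0,1}
E[X^2] = 0^2*(1-5/7) + 1^2*5/7 = 5/7

5/7


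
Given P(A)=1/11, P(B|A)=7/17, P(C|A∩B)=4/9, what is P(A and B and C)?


P(A∩B∩C) = P(A) * P(B|A) * P(C|A∩B)
= 1/11 * 7/17 * 4/9
= 7/187 * 4/9 = 28/1683

28/1683


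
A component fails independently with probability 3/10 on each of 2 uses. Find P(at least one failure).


P(at least one) = 1 - P(none)
P(none) = (1 - 3/10)^2 = (7/10)^2 = 49/100
P(at least one) = 1 - 49/100 = 51/100

51/100


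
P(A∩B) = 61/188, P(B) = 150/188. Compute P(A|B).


P(A|B) = P(A∩B)/P(B) = (61/188)/(150/188) = 61/150

61/150


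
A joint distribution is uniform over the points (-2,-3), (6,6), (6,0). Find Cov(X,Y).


E[X]=10/3, E[Y]=1, E[XY]=14
Cov(X,Y) = E[XY] - E[X]E[Y] = 14 - 10/3*1 = 32/3

32/3


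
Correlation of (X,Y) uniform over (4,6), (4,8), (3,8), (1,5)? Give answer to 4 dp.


Cov(X,Y) = 1.0000, Var(X) = 1.5000, Var(Y) = 1.6875
rho = Cov/(sqrt(VarX)*sqrt(VarY)) = 0.6285

0.6285


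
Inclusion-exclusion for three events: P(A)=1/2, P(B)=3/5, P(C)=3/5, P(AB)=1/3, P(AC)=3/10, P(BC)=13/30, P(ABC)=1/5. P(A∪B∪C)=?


P(A∪B∪C) = P(A)+P(B)+P(C) - P(AB)-P(AC)-P(BC) + P(ABC)
= 1/2+3/5+3/5 - 1/3-3/10-13/30 + 1/5
= 5/6

5/6


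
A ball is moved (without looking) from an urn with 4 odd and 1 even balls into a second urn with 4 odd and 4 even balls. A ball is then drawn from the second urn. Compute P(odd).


P(transfer odd) = 4/5; P(transfer even) = 1/5
If odd transferred: Urn II has 5 odd of 9, so P(odd|odd moved) = 5/9
If even transferred: Urn II has 4 odd of 9, so P(odd|even moved) = 4/9
By total probability: P(odd) = 4/5*5/9 + 1/5*4/9 = 8/15

8/15


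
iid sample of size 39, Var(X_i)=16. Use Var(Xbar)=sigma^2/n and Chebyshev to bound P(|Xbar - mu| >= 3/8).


Var(Xbar) = Var(X)/n = 16/39
Chebyshev: P(|Xbar-mu| >= 3/8) <= Var(Xbar)/(3/8)^2 = (16/39)/(9/64) = 1024/351
Bound exceeds 1, so trivial bound: 1

1


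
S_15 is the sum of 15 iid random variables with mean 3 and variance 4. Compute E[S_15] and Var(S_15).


E[S_n] = n*mu = 15*3 = 45
Var(S_n) = n*sigma^2 = 15*4 = 60

E[S_15]=45, Var(S_15)=60


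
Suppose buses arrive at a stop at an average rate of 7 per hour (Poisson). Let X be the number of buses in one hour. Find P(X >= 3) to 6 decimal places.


P(X>=3) = 1 - P(X<=2) = 1 - (e^(-7)*7^0/0! + e^(-7)*7^1/1! + e^(-7)*7^2/2!)
≈ 1 - (0.0009118820 + 0.0063831738 + 0.0223411082)
= 1 - 0.0296361640 = 0.9703638360
≈ 0.970364

0.970364


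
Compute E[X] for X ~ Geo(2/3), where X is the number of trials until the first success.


For geometric (trials until first success), E[X] = 1/p = 1/(2/3) = 3/2

3/2


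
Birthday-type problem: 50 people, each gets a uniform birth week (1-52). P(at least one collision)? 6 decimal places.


P(all different) = prod((52-i)/52 for i=0..49) = 0.000000
P(at least one match) = 1 - 0.000000 = 1.000000

1.000000


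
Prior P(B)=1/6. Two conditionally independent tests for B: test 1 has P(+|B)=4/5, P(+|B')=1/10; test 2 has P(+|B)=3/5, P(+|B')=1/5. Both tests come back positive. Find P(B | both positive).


After test 1: P(+) = 4/5*1/6 + 1/10*5/6 = 13/60
P(B|+) = (2/15)/(13/60) = 8/13
After test 2 (use post1 as new prior): P(+) = 3/5*8/13 + 1/5*5/13 = 29/65
P(B|+,+) = (24/65)/(29/65) = 24/29

24/29


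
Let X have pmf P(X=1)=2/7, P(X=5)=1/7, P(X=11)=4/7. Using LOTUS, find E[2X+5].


E[2X+5] = sum(g(x)*P(x))
= 7*2/7 + 15*1/7 + 27*4/7
= 137/7

137/7


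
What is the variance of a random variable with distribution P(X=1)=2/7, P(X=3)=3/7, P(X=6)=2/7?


E[X] = 23/7, E[X^2] = 101/7
Var(X) = E[X^2] - (E[X])^2 = 101/7 - (23/7)^2 = 178/49

178/49


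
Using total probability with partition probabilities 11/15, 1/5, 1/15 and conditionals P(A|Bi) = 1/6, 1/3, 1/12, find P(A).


P(A) = P(A|B1)P(B1) + P(A|B2)P(B2) + P(A|B3)P(B3)
= 1/6*11/15 + 1/3*1/5 + 1/12*1/15
= 11/90 + 1/15 + 1/180 = 7/36

7/36


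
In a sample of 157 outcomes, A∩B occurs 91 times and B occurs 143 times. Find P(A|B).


P(A|B) = P(A∩B)/P(B) = (91/157)/(143/157) = 91/143 = 7/11

7/11


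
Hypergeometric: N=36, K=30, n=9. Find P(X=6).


P(X=6) = C(30,6)*C(6,3) / C(36,9)
= 593775*20 / 94143280
= 11875500/94143280 = 2925/23188

2925/23188


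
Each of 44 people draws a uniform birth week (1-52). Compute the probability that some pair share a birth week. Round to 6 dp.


P(all different) = prod((52-i)/52 for i=0..43) = 0.000000
P(at least one match) = 1 - 0.000000 = 1.000000

1.000000


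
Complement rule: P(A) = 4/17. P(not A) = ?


P(A') = 1 - P(A) = 1 - 4/17 = 13/17

13/17


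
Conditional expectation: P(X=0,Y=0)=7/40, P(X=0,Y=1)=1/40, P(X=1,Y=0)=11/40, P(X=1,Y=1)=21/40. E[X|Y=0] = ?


P(Y=0) = 18/40
E[X|Y=0] = (0*7 + 1*11)/18 = 11/18

11/18


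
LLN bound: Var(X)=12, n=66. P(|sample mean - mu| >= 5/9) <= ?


Var(Xbar) = Var(X)/n = 12/66
Chebyshev: P(|Xbar-mu| >= 5/9) <= Var(Xbar)/(5/9)^2 = (2/11)/(25/81) = 162/275

162/275


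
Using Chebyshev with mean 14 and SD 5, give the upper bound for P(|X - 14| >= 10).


k = 10/5 = 2
Chebyshev: P(|X-mu| >= k*sigma) <= 1/k^2 = 1/2^2 = 1/4

1/4


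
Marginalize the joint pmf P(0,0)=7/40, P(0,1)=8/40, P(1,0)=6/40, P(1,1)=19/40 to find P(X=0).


P(X=0) = P(0,0)+P(0,1) = 7/40 + 8/40 = 15/40 = 3/8

3/8


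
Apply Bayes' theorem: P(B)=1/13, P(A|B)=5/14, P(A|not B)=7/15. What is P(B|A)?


P(A) = P(A|B)P(B) + P(A|B')P(B') = 5/14*1/13 + 7/15*12/13 = 417/910
P(B|A) = P(A|B)P(B)/P(A) = (5/182)/(417/910) = 25/417

25/417


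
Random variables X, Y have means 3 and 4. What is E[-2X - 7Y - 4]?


E[-2X - 7Y - 4] = -2*E[X] - 7*E[Y] - 4
= (-2)*(3) + (-7)*(4) + (-4)
= -6 - 28 - 4 = -38

-38


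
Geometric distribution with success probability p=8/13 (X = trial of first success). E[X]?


For geometric (trials until first success), E[X] = 1/p = 1/(8/13) = 13/8

13/8


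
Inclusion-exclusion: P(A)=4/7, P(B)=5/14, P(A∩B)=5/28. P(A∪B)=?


P(A∪B) = P(A) + P(B) - P(A∩B)
= 4/7 + 5/14 - 5/28 = 3/4

3/4


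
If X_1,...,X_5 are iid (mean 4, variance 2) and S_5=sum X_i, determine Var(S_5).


By independence, Var(S_n) = n*Var(X_1) = 5*2 = 10

10


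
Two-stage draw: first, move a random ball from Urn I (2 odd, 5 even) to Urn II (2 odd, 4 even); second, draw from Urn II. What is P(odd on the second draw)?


P(transfer odd) = 2/7; P(transfer even) = 5/7
If odd transferred: Urn II has 3 odd of 7, so P(odd|odd moved) = 3/7
If even transferred: Urn II has 2 odd of 7, so P(odd|even moved) = 2/7
By total probability: P(odd) = 2/7*3/7 + 5/7*2/7 = 16/49

16/49


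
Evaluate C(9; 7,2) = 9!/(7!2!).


9! = 362880
Denominator: 7!=5040 * 2!=2
Coefficient = 362880 / 10080 = 36

36


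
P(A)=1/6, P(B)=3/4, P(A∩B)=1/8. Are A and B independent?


P(A)*P(B) = 1/6*3/4 = 1/8
P(A∩B) = 1/8, which equals P(A)P(B), so independent

Yes, A and B are independent


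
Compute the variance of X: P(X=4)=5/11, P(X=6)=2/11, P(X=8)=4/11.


E[X] = 64/11, E[X^2] = 408/11
Var(X) = E[X^2] - (E[X])^2 = 408/11 - (64/11)^2 = 392/121

392/121


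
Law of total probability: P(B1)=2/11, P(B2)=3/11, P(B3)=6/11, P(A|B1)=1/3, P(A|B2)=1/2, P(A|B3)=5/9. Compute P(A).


P(A) = P(A|B1)P(B1) + P(A|B2)P(B2) + P(A|B3)P(B3)
= 1/3*2/11 + 1/2*3/11 + 5/9*6/11
= 2/33 + 3/22 + 10/33 = 1/2

1/2


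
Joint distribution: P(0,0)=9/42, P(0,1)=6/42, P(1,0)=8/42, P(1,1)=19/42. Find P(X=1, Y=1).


Read from table: P(X=1, Y=1) = 19/42

19/42


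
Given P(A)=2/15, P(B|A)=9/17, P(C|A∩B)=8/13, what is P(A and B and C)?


P(A∩B∩C) = P(A) * P(B|A) * P(C|A∩B)
= 2/15 * 9/17 * 8/13
= 6/85 * 8/13 = 48/1105

48/1105


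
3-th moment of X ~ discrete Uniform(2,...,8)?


E[X^3] = (1/7) * sum(x^3 for x=2..8)
= 1295/7 = 185

185


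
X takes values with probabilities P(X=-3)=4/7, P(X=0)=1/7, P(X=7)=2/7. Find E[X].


E[X] = sum(x * P(x))
= -3*4/7 + 0*1/7 + 7*2/7
= 2/7

2/7


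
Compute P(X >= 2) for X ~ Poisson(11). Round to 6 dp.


P(X>=2) = 1 - P(X<=1) = 1 - (e^(-11)*11^0/0! + e^(-11)*11^1/1!)
≈ 1 - (0.0000167017 + 0.0001837187)
= 1 - 0.0002004204 = 0.9997995796
≈ 0.999800

0.999800


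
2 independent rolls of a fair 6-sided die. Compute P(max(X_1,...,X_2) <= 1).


P(max <= 1) = P(all X_i <= 1) = (P(X_1 <= 1))^2
= (1/6)^2 = 1/36

1/36


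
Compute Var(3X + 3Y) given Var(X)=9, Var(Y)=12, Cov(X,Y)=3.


Var(3X + 3Y) = 3^2*Var(X) + 3^2*Var(Y) + 2*3*3*Cov(X,Y)
= 9*9 + 9*12 + 18*3
= 81 + 108 + 54 = 243

243


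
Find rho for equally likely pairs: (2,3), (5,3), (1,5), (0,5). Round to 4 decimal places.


Cov(X,Y) = -1.5000, Var(X) = 3.5000, Var(Y) = 1.0000
rho = Cov/(sqrt(VarX)*sqrt(VarY)) = -0.8018

-0.8018


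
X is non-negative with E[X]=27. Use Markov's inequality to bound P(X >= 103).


Markov: P(X >= a) <= E[X]/a
P(X >= 103) <= 27/103

27/103


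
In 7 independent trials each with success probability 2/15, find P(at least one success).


P(at least one) = 1 - P(none)
P(none) = (1 - 2/15)^7 = (13/15)^7 = 62748517/170859375
P(at least one) = 1 - 62748517/170859375 = 108110858/170859375

108110858/170859375


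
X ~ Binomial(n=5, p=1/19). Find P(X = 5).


P(X=5) = C(5,5) * p^5 * (1-p)^0
= 1 * 1/2476099 * 1
= 1/2476099

1/2476099


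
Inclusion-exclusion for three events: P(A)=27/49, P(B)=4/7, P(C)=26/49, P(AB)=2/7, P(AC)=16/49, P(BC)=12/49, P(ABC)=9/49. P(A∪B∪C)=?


P(A∪B∪C) = P(A)+P(B)+P(C) - P(AB)-P(AC)-P(BC) + P(ABC)
= 27/49+4/7+26/49 - 2/7-16/49-12/49 + 9/49
= 48/49

48/49


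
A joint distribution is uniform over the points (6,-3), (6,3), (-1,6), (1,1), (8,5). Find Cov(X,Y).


E[X]=4, E[Y]=12/5, E[XY]=7
Cov(X,Y) = E[XY] - E[X]E[Y] = 7 - 4*12/5 = -13/5

-13/5


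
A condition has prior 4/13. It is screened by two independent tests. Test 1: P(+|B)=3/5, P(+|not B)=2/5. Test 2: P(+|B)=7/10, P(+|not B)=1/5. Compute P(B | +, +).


After test 1: P(+) = 3/5*4/13 + 2/5*9/13 = 6/13
P(B|+) = (12/65)/(6/13) = 2/5
After test 2 (use post1 as new prior): P(+) = 7/10*2/5 + 1/5*3/5 = 2/5
P(B|+,+) = (7/25)/(2/5) = 7/10

7/10


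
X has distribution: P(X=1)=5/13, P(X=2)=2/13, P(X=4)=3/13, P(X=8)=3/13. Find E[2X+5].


E[2X+5] = sum(g(x)*P(x))
= 7*5/13 + 9*2/13 + 13*3/13 + 21*3/13
= 155/13

155/13


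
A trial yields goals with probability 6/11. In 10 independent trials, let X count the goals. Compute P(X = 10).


P(X=10) = C(10,10) * p^10 * (1-p)^0
= 1 * 60466176/25937424601 * 1
= 60466176/25937424601

60466176/25937424601


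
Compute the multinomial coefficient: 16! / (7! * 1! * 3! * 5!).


16! = 20922789888000
Denominator: 7!=5040 * 1!=1 * 3!=6 * 5!=120
Coefficient = 20922789888000 / 3628800 = 5765760

5765760
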